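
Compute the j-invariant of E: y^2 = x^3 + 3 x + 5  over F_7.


Delta = -16(4 a^3 + 27 b^2) mod 7 = 2
-1728 * (4 a)^3 = -1728 * (4*3)^3 mod 7 = 6
j = 6 * 2^(-1) mod 7 = 3

j = 3 (mod 7)


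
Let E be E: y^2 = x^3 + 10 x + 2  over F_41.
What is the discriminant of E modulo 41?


4 a^3 + 27 b^2 = 4*10^3 + 27*2^2 = 4000 + 108 = 4108
Delta = -16 * (4108) = -65728
Delta mod 41 = 36

Delta = 36 (mod 41)


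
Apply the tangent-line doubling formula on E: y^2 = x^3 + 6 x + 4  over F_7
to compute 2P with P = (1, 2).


Doubling: s = (3 x1^2 + a) / (2 y1)
s = (3*1^2 + 6) / (2*2) mod 7 = 4
x3 = s^2 - 2 x1 mod 7 = 4^2 - 2*1 = 0
y3 = s (x1 - x3) - y1 mod 7 = 4 * (1 - 0) - 2 = 2

2P = (0, 2)


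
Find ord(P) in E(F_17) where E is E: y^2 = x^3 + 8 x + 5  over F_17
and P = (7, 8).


Compute successive multiples of P until we hit O:
  1P = (7, 8)
  2P = (7, 9)
  3P = O

ord(P) = 3


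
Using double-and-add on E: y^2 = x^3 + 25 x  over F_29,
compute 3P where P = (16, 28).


k = 3 = 11_2 (binary, LSB first: 11)
Double-and-add from P = (16, 28):
  bit 0 = 1: acc = O + (16, 28) = (16, 28)
  bit 1 = 1: acc = (16, 28) + (22, 2) = (13, 17)

3P = (13, 17)


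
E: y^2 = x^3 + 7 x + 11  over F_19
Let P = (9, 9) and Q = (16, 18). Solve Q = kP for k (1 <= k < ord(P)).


Enumerate multiples of P until we hit Q = (16, 18):
  1P = (9, 9)
  2P = (10, 13)
  3P = (16, 1)
  4P = (5, 0)
  5P = (16, 18)
Match found at i = 5.

k = 5


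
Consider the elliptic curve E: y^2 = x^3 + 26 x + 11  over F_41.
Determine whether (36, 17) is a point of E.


Check whether y^2 = x^3 + 26 x + 11 (mod 41) for (x, y) = (36, 17).
LHS: y^2 = 17^2 mod 41 = 2
RHS: x^3 + 26 x + 11 = 36^3 + 26*36 + 11 mod 41 = 2
LHS = RHS

Yes, on the curve


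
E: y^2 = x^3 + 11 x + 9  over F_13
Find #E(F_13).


For each x in F_13, count y with y^2 = x^3 + 11 x + 9 mod 13:
  x = 0: RHS = 9, y in [3, 10]  -> 2 point(s)
  x = 2: RHS = 0, y in [0]  -> 1 point(s)
  x = 3: RHS = 4, y in [2, 11]  -> 2 point(s)
  x = 4: RHS = 0, y in [0]  -> 1 point(s)
  x = 7: RHS = 0, y in [0]  -> 1 point(s)
  x = 10: RHS = 1, y in [1, 12]  -> 2 point(s)
  x = 12: RHS = 10, y in [6, 7]  -> 2 point(s)
Affine points: 11. Add the point at infinity: total = 12.

#E(F_13) = 12


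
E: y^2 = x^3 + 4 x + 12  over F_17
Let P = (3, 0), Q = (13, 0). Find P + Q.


P != Q, so use the chord formula.
s = (y2 - y1) / (x2 - x1) = (0) / (10) mod 17 = 0
x3 = s^2 - x1 - x2 mod 17 = 0^2 - 3 - 13 = 1
y3 = s (x1 - x3) - y1 mod 17 = 0 * (3 - 1) - 0 = 0

P + Q = (1, 0)


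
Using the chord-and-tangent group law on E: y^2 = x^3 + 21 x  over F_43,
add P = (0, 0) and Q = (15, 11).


P != Q, so use the chord formula.
s = (y2 - y1) / (x2 - x1) = (11) / (15) mod 43 = 38
x3 = s^2 - x1 - x2 mod 43 = 38^2 - 0 - 15 = 10
y3 = s (x1 - x3) - y1 mod 43 = 38 * (0 - 10) - 0 = 7

P + Q = (10, 7)


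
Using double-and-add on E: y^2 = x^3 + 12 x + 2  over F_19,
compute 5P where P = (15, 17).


k = 5 = 101_2 (binary, LSB first: 101)
Double-and-add from P = (15, 17):
  bit 0 = 1: acc = O + (15, 17) = (15, 17)
  bit 1 = 0: acc unchanged = (15, 17)
  bit 2 = 1: acc = (15, 17) + (10, 1) = (5, 15)

5P = (5, 15)


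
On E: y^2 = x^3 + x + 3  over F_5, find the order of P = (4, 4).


Compute successive multiples of P until we hit O:
  1P = (4, 4)
  2P = (1, 0)
  3P = (4, 1)
  4P = O

ord(P) = 4


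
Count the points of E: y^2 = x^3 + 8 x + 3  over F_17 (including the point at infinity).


For each x in F_17, count y with y^2 = x^3 + 8 x + 3 mod 17:
  x = 5: RHS = 15, y in [7, 10]  -> 2 point(s)
  x = 8: RHS = 1, y in [1, 16]  -> 2 point(s)
  x = 12: RHS = 8, y in [5, 12]  -> 2 point(s)
  x = 13: RHS = 9, y in [3, 14]  -> 2 point(s)
  x = 15: RHS = 13, y in [8, 9]  -> 2 point(s)
Affine points: 10. Add the point at infinity: total = 11.

#E(F_17) = 11


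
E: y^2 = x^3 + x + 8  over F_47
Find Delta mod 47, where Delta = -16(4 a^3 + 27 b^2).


4 a^3 + 27 b^2 = 4*1^3 + 27*8^2 = 4 + 1728 = 1732
Delta = -16 * (1732) = -27712
Delta mod 47 = 18

Delta = 18 (mod 47)


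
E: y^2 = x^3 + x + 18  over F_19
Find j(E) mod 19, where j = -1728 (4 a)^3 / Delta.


Delta = -16(4 a^3 + 27 b^2) mod 19 = 17
-1728 * (4 a)^3 = -1728 * (4*1)^3 mod 19 = 7
j = 7 * 17^(-1) mod 19 = 6

j = 6 (mod 19)


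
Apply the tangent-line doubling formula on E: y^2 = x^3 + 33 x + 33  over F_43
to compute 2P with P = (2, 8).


Doubling: s = (3 x1^2 + a) / (2 y1)
s = (3*2^2 + 33) / (2*8) mod 43 = 27
x3 = s^2 - 2 x1 mod 43 = 27^2 - 2*2 = 37
y3 = s (x1 - x3) - y1 mod 43 = 27 * (2 - 37) - 8 = 36

2P = (37, 36)


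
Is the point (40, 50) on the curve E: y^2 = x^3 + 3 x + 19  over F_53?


Check whether y^2 = x^3 + 3 x + 19 (mod 53) for (x, y) = (40, 50).
LHS: y^2 = 50^2 mod 53 = 9
RHS: x^3 + 3 x + 19 = 40^3 + 3*40 + 19 mod 53 = 9
LHS = RHS

Yes, on the curve


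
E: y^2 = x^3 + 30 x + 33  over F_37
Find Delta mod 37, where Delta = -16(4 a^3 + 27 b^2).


4 a^3 + 27 b^2 = 4*30^3 + 27*33^2 = 108000 + 29403 = 137403
Delta = -16 * (137403) = -2198448
Delta mod 37 = 18

Delta = 18 (mod 37)


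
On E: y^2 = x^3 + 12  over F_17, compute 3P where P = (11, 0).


k = 3 = 11_2 (binary, LSB first: 11)
Double-and-add from P = (11, 0):
  bit 0 = 1: acc = O + (11, 0) = (11, 0)
  bit 1 = 1: acc = (11, 0) + O = (11, 0)

3P = (11, 0)


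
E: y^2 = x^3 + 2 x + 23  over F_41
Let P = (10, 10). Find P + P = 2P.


Doubling: s = (3 x1^2 + a) / (2 y1)
s = (3*10^2 + 2) / (2*10) mod 41 = 11
x3 = s^2 - 2 x1 mod 41 = 11^2 - 2*10 = 19
y3 = s (x1 - x3) - y1 mod 41 = 11 * (10 - 19) - 10 = 14

2P = (19, 14)


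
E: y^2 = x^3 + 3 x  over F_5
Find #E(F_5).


For each x in F_5, count y with y^2 = x^3 + 3 x + 0 mod 5:
  x = 0: RHS = 0, y in [0]  -> 1 point(s)
  x = 1: RHS = 4, y in [2, 3]  -> 2 point(s)
  x = 2: RHS = 4, y in [2, 3]  -> 2 point(s)
  x = 3: RHS = 1, y in [1, 4]  -> 2 point(s)
  x = 4: RHS = 1, y in [1, 4]  -> 2 point(s)
Affine points: 9. Add the point at infinity: total = 10.

#E(F_5) = 10


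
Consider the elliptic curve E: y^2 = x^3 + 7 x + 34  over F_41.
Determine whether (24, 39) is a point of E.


Check whether y^2 = x^3 + 7 x + 34 (mod 41) for (x, y) = (24, 39).
LHS: y^2 = 39^2 mod 41 = 4
RHS: x^3 + 7 x + 34 = 24^3 + 7*24 + 34 mod 41 = 4
LHS = RHS

Yes, on the curve


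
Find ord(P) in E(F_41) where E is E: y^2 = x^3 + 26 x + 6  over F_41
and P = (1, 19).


Compute successive multiples of P until we hit O:
  1P = (1, 19)
  2P = (14, 11)
  3P = (6, 3)
  4P = (18, 19)
  5P = (22, 22)
  6P = (13, 32)
  7P = (37, 24)
  8P = (4, 25)
  ... (continuing to 43P)
  43P = O

ord(P) = 43


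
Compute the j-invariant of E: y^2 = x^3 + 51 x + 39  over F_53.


Delta = -16(4 a^3 + 27 b^2) mod 53 = 4
-1728 * (4 a)^3 = -1728 * (4*51)^3 mod 53 = 7
j = 7 * 4^(-1) mod 53 = 15

j = 15 (mod 53)


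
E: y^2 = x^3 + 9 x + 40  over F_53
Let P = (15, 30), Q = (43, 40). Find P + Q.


P != Q, so use the chord formula.
s = (y2 - y1) / (x2 - x1) = (10) / (28) mod 53 = 42
x3 = s^2 - x1 - x2 mod 53 = 42^2 - 15 - 43 = 10
y3 = s (x1 - x3) - y1 mod 53 = 42 * (15 - 10) - 30 = 21

P + Q = (10, 21)


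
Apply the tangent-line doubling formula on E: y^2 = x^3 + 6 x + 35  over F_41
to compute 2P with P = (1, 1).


Doubling: s = (3 x1^2 + a) / (2 y1)
s = (3*1^2 + 6) / (2*1) mod 41 = 25
x3 = s^2 - 2 x1 mod 41 = 25^2 - 2*1 = 8
y3 = s (x1 - x3) - y1 mod 41 = 25 * (1 - 8) - 1 = 29

2P = (8, 29)


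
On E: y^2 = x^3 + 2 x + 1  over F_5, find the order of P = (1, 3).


Compute successive multiples of P until we hit O:
  1P = (1, 3)
  2P = (3, 2)
  3P = (0, 4)
  4P = (0, 1)
  5P = (3, 3)
  6P = (1, 2)
  7P = O

ord(P) = 7


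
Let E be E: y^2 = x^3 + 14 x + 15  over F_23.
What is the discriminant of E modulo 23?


4 a^3 + 27 b^2 = 4*14^3 + 27*15^2 = 10976 + 6075 = 17051
Delta = -16 * (17051) = -272816
Delta mod 23 = 10

Delta = 10 (mod 23)


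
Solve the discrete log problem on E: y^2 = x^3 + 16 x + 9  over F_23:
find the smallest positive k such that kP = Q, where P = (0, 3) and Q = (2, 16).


Enumerate multiples of P until we hit Q = (2, 16):
  1P = (0, 3)
  2P = (2, 7)
  3P = (2, 16)
Match found at i = 3.

k = 3


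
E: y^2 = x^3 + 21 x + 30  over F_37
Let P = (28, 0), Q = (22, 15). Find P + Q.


P != Q, so use the chord formula.
s = (y2 - y1) / (x2 - x1) = (15) / (31) mod 37 = 16
x3 = s^2 - x1 - x2 mod 37 = 16^2 - 28 - 22 = 21
y3 = s (x1 - x3) - y1 mod 37 = 16 * (28 - 21) - 0 = 1

P + Q = (21, 1)


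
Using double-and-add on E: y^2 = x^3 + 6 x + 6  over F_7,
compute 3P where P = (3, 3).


k = 3 = 11_2 (binary, LSB first: 11)
Double-and-add from P = (3, 3):
  bit 0 = 1: acc = O + (3, 3) = (3, 3)
  bit 1 = 1: acc = (3, 3) + (5, 0) = (3, 4)

3P = (3, 4)


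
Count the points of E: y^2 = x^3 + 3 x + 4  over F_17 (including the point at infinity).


For each x in F_17, count y with y^2 = x^3 + 3 x + 4 mod 17:
  x = 0: RHS = 4, y in [2, 15]  -> 2 point(s)
  x = 1: RHS = 8, y in [5, 12]  -> 2 point(s)
  x = 2: RHS = 1, y in [1, 16]  -> 2 point(s)
  x = 5: RHS = 8, y in [5, 12]  -> 2 point(s)
  x = 6: RHS = 0, y in [0]  -> 1 point(s)
  x = 8: RHS = 13, y in [8, 9]  -> 2 point(s)
  x = 11: RHS = 8, y in [5, 12]  -> 2 point(s)
  x = 12: RHS = 0, y in [0]  -> 1 point(s)
  x = 13: RHS = 13, y in [8, 9]  -> 2 point(s)
  x = 14: RHS = 2, y in [6, 11]  -> 2 point(s)
  x = 16: RHS = 0, y in [0]  -> 1 point(s)
Affine points: 19. Add the point at infinity: total = 20.

#E(F_17) = 20


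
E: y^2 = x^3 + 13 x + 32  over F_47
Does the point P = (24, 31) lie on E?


Check whether y^2 = x^3 + 13 x + 32 (mod 47) for (x, y) = (24, 31).
LHS: y^2 = 31^2 mod 47 = 21
RHS: x^3 + 13 x + 32 = 24^3 + 13*24 + 32 mod 47 = 21
LHS = RHS

Yes, on the curve


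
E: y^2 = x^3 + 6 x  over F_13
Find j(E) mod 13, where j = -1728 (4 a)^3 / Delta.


Delta = -16(4 a^3 + 27 b^2) mod 13 = 8
-1728 * (4 a)^3 = -1728 * (4*6)^3 mod 13 = 5
j = 5 * 8^(-1) mod 13 = 12

j = 12 (mod 13)


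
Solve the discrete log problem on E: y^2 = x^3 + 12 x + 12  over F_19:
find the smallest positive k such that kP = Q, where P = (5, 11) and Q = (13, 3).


Enumerate multiples of P until we hit Q = (13, 3):
  1P = (5, 11)
  2P = (14, 13)
  3P = (16, 14)
  4P = (2, 14)
  5P = (13, 16)
  6P = (10, 12)
  7P = (1, 5)
  8P = (1, 14)
  9P = (10, 7)
  10P = (13, 3)
Match found at i = 10.

k = 10


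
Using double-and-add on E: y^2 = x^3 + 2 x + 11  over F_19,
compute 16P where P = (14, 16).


k = 16 = 10000_2 (binary, LSB first: 00001)
Double-and-add from P = (14, 16):
  bit 0 = 0: acc unchanged = O
  bit 1 = 0: acc unchanged = O
  bit 2 = 0: acc unchanged = O
  bit 3 = 0: acc unchanged = O
  bit 4 = 1: acc = O + (16, 4) = (16, 4)

16P = (16, 4)


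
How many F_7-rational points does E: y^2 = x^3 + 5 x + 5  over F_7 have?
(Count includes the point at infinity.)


For each x in F_7, count y with y^2 = x^3 + 5 x + 5 mod 7:
  x = 1: RHS = 4, y in [2, 5]  -> 2 point(s)
  x = 2: RHS = 2, y in [3, 4]  -> 2 point(s)
  x = 5: RHS = 1, y in [1, 6]  -> 2 point(s)
Affine points: 6. Add the point at infinity: total = 7.

#E(F_7) = 7


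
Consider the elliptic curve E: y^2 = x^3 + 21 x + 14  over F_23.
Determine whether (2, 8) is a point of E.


Check whether y^2 = x^3 + 21 x + 14 (mod 23) for (x, y) = (2, 8).
LHS: y^2 = 8^2 mod 23 = 18
RHS: x^3 + 21 x + 14 = 2^3 + 21*2 + 14 mod 23 = 18
LHS = RHS

Yes, on the curve


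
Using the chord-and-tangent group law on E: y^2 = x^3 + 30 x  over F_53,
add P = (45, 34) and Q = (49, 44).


P != Q, so use the chord formula.
s = (y2 - y1) / (x2 - x1) = (10) / (4) mod 53 = 29
x3 = s^2 - x1 - x2 mod 53 = 29^2 - 45 - 49 = 5
y3 = s (x1 - x3) - y1 mod 53 = 29 * (45 - 5) - 34 = 13

P + Q = (5, 13)


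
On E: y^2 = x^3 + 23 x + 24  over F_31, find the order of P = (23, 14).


Compute successive multiples of P until we hit O:
  1P = (23, 14)
  2P = (13, 3)
  3P = (30, 0)
  4P = (13, 28)
  5P = (23, 17)
  6P = O

ord(P) = 6


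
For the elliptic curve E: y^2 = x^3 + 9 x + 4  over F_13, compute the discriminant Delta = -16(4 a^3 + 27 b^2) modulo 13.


4 a^3 + 27 b^2 = 4*9^3 + 27*4^2 = 2916 + 432 = 3348
Delta = -16 * (3348) = -53568
Delta mod 13 = 5

Delta = 5 (mod 13)


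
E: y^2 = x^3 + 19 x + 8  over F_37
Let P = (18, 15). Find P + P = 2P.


Doubling: s = (3 x1^2 + a) / (2 y1)
s = (3*18^2 + 19) / (2*15) mod 37 = 17
x3 = s^2 - 2 x1 mod 37 = 17^2 - 2*18 = 31
y3 = s (x1 - x3) - y1 mod 37 = 17 * (18 - 31) - 15 = 23

2P = (31, 23)


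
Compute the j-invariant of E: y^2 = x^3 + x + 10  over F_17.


Delta = -16(4 a^3 + 27 b^2) mod 17 = 1
-1728 * (4 a)^3 = -1728 * (4*1)^3 mod 17 = 10
j = 10 * 1^(-1) mod 17 = 10

j = 10 (mod 17)


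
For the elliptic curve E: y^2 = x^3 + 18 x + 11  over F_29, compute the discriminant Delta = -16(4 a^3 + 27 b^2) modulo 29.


4 a^3 + 27 b^2 = 4*18^3 + 27*11^2 = 23328 + 3267 = 26595
Delta = -16 * (26595) = -425520
Delta mod 29 = 26

Delta = 26 (mod 29)


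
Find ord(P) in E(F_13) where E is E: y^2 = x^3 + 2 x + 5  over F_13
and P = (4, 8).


Compute successive multiples of P until we hit O:
  1P = (4, 8)
  2P = (4, 5)
  3P = O

ord(P) = 3


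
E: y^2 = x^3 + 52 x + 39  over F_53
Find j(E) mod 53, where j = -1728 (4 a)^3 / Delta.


Delta = -16(4 a^3 + 27 b^2) mod 53 = 33
-1728 * (4 a)^3 = -1728 * (4*52)^3 mod 53 = 34
j = 34 * 33^(-1) mod 53 = 46

j = 46 (mod 53)


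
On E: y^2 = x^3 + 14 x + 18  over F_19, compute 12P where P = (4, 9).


k = 12 = 1100_2 (binary, LSB first: 0011)
Double-and-add from P = (4, 9):
  bit 0 = 0: acc unchanged = O
  bit 1 = 0: acc unchanged = O
  bit 2 = 1: acc = O + (2, 15) = (2, 15)
  bit 3 = 1: acc = (2, 15) + (3, 12) = (4, 10)

12P = (4, 10)


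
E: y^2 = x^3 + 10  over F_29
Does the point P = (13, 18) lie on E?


Check whether y^2 = x^3 + 0 x + 10 (mod 29) for (x, y) = (13, 18).
LHS: y^2 = 18^2 mod 29 = 5
RHS: x^3 + 0 x + 10 = 13^3 + 0*13 + 10 mod 29 = 3
LHS != RHS

No, not on the curve


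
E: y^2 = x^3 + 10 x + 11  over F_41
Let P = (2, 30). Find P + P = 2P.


Doubling: s = (3 x1^2 + a) / (2 y1)
s = (3*2^2 + 10) / (2*30) mod 41 = 40
x3 = s^2 - 2 x1 mod 41 = 40^2 - 2*2 = 38
y3 = s (x1 - x3) - y1 mod 41 = 40 * (2 - 38) - 30 = 6

2P = (38, 6)


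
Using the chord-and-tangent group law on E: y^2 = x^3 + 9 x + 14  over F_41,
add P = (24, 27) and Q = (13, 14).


P != Q, so use the chord formula.
s = (y2 - y1) / (x2 - x1) = (28) / (30) mod 41 = 31
x3 = s^2 - x1 - x2 mod 41 = 31^2 - 24 - 13 = 22
y3 = s (x1 - x3) - y1 mod 41 = 31 * (24 - 22) - 27 = 35

P + Q = (22, 35)


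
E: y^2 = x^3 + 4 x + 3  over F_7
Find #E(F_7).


For each x in F_7, count y with y^2 = x^3 + 4 x + 3 mod 7:
  x = 1: RHS = 1, y in [1, 6]  -> 2 point(s)
  x = 3: RHS = 0, y in [0]  -> 1 point(s)
  x = 5: RHS = 1, y in [1, 6]  -> 2 point(s)
Affine points: 5. Add the point at infinity: total = 6.

#E(F_7) = 6


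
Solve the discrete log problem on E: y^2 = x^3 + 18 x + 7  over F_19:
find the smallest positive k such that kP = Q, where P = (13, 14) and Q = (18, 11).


Enumerate multiples of P until we hit Q = (18, 11):
  1P = (13, 14)
  2P = (18, 11)
Match found at i = 2.

k = 2


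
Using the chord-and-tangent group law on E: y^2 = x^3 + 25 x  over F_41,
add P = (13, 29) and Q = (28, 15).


P != Q, so use the chord formula.
s = (y2 - y1) / (x2 - x1) = (27) / (15) mod 41 = 10
x3 = s^2 - x1 - x2 mod 41 = 10^2 - 13 - 28 = 18
y3 = s (x1 - x3) - y1 mod 41 = 10 * (13 - 18) - 29 = 3

P + Q = (18, 3)


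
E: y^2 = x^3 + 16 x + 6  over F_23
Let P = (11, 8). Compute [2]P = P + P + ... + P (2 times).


k = 2 = 10_2 (binary, LSB first: 01)
Double-and-add from P = (11, 8):
  bit 0 = 0: acc unchanged = O
  bit 1 = 1: acc = O + (3, 9) = (3, 9)

2P = (3, 9)


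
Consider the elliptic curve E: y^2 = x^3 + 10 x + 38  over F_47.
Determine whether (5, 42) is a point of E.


Check whether y^2 = x^3 + 10 x + 38 (mod 47) for (x, y) = (5, 42).
LHS: y^2 = 42^2 mod 47 = 25
RHS: x^3 + 10 x + 38 = 5^3 + 10*5 + 38 mod 47 = 25
LHS = RHS

Yes, on the curve


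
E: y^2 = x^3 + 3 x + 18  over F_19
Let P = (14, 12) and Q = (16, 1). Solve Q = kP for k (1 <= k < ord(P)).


Enumerate multiples of P until we hit Q = (16, 1):
  1P = (14, 12)
  2P = (17, 2)
  3P = (16, 1)
Match found at i = 3.

k = 3


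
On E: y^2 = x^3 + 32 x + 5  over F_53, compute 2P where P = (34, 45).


Doubling: s = (3 x1^2 + a) / (2 y1)
s = (3*34^2 + 32) / (2*45) mod 53 = 33
x3 = s^2 - 2 x1 mod 53 = 33^2 - 2*34 = 14
y3 = s (x1 - x3) - y1 mod 53 = 33 * (34 - 14) - 45 = 32

2P = (14, 32)


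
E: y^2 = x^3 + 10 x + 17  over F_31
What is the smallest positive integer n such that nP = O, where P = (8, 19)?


Compute successive multiples of P until we hit O:
  1P = (8, 19)
  2P = (12, 25)
  3P = (21, 8)
  4P = (4, 11)
  5P = (23, 13)
  6P = (20, 23)
  7P = (10, 1)
  8P = (1, 11)
  ... (continuing to 41P)
  41P = O

ord(P) = 41


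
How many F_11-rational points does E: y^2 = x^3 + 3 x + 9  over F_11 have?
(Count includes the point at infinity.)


For each x in F_11, count y with y^2 = x^3 + 3 x + 9 mod 11:
  x = 0: RHS = 9, y in [3, 8]  -> 2 point(s)
  x = 2: RHS = 1, y in [1, 10]  -> 2 point(s)
  x = 3: RHS = 1, y in [1, 10]  -> 2 point(s)
  x = 6: RHS = 1, y in [1, 10]  -> 2 point(s)
  x = 10: RHS = 5, y in [4, 7]  -> 2 point(s)
Affine points: 10. Add the point at infinity: total = 11.

#E(F_11) = 11


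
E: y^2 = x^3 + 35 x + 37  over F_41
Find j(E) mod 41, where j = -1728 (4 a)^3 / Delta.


Delta = -16(4 a^3 + 27 b^2) mod 41 = 24
-1728 * (4 a)^3 = -1728 * (4*35)^3 mod 41 = 1
j = 1 * 24^(-1) mod 41 = 12

j = 12 (mod 41)


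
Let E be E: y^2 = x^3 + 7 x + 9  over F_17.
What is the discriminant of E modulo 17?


4 a^3 + 27 b^2 = 4*7^3 + 27*9^2 = 1372 + 2187 = 3559
Delta = -16 * (3559) = -56944
Delta mod 17 = 6

Delta = 6 (mod 17)


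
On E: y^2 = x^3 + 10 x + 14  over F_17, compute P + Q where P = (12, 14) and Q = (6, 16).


P != Q, so use the chord formula.
s = (y2 - y1) / (x2 - x1) = (2) / (11) mod 17 = 11
x3 = s^2 - x1 - x2 mod 17 = 11^2 - 12 - 6 = 1
y3 = s (x1 - x3) - y1 mod 17 = 11 * (12 - 1) - 14 = 5

P + Q = (1, 5)


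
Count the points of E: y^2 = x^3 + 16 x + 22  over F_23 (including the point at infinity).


For each x in F_23, count y with y^2 = x^3 + 16 x + 22 mod 23:
  x = 1: RHS = 16, y in [4, 19]  -> 2 point(s)
  x = 2: RHS = 16, y in [4, 19]  -> 2 point(s)
  x = 4: RHS = 12, y in [9, 14]  -> 2 point(s)
  x = 6: RHS = 12, y in [9, 14]  -> 2 point(s)
  x = 8: RHS = 18, y in [8, 15]  -> 2 point(s)
  x = 10: RHS = 9, y in [3, 20]  -> 2 point(s)
  x = 13: RHS = 12, y in [9, 14]  -> 2 point(s)
  x = 14: RHS = 0, y in [0]  -> 1 point(s)
  x = 15: RHS = 3, y in [7, 16]  -> 2 point(s)
  x = 16: RHS = 4, y in [2, 21]  -> 2 point(s)
  x = 17: RHS = 9, y in [3, 20]  -> 2 point(s)
  x = 18: RHS = 1, y in [1, 22]  -> 2 point(s)
  x = 19: RHS = 9, y in [3, 20]  -> 2 point(s)
  x = 20: RHS = 16, y in [4, 19]  -> 2 point(s)
Affine points: 27. Add the point at infinity: total = 28.

#E(F_23) = 28


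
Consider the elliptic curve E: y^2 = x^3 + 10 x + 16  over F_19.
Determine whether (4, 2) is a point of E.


Check whether y^2 = x^3 + 10 x + 16 (mod 19) for (x, y) = (4, 2).
LHS: y^2 = 2^2 mod 19 = 4
RHS: x^3 + 10 x + 16 = 4^3 + 10*4 + 16 mod 19 = 6
LHS != RHS

No, not on the curve


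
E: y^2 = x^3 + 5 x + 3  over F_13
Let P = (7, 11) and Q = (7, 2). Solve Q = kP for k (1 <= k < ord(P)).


Enumerate multiples of P until we hit Q = (7, 2):
  1P = (7, 11)
  2P = (0, 9)
  3P = (9, 7)
  4P = (1, 3)
  5P = (1, 10)
  6P = (9, 6)
  7P = (0, 4)
  8P = (7, 2)
Match found at i = 8.

k = 8


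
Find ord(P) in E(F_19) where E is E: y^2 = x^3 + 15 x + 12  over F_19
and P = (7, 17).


Compute successive multiples of P until we hit O:
  1P = (7, 17)
  2P = (16, 15)
  3P = (12, 1)
  4P = (11, 11)
  5P = (8, 13)
  6P = (1, 16)
  7P = (1, 3)
  8P = (8, 6)
  ... (continuing to 13P)
  13P = O

ord(P) = 13


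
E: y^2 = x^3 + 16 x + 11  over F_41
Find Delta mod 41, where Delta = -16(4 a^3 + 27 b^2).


4 a^3 + 27 b^2 = 4*16^3 + 27*11^2 = 16384 + 3267 = 19651
Delta = -16 * (19651) = -314416
Delta mod 41 = 13

Delta = 13 (mod 41)


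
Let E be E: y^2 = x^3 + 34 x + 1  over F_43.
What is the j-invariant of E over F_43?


Delta = -16(4 a^3 + 27 b^2) mod 43 = 42
-1728 * (4 a)^3 = -1728 * (4*34)^3 mod 43 = 8
j = 8 * 42^(-1) mod 43 = 35

j = 35 (mod 43)


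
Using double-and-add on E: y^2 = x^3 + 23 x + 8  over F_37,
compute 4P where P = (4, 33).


k = 4 = 100_2 (binary, LSB first: 001)
Double-and-add from P = (4, 33):
  bit 0 = 0: acc unchanged = O
  bit 1 = 0: acc unchanged = O
  bit 2 = 1: acc = O + (33, 0) = (33, 0)

4P = (33, 0)


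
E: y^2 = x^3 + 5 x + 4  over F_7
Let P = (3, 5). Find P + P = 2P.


Doubling: s = (3 x1^2 + a) / (2 y1)
s = (3*3^2 + 5) / (2*5) mod 7 = 6
x3 = s^2 - 2 x1 mod 7 = 6^2 - 2*3 = 2
y3 = s (x1 - x3) - y1 mod 7 = 6 * (3 - 2) - 5 = 1

2P = (2, 1)


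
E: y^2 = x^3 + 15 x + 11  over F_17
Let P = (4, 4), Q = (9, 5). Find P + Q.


P != Q, so use the chord formula.
s = (y2 - y1) / (x2 - x1) = (1) / (5) mod 17 = 7
x3 = s^2 - x1 - x2 mod 17 = 7^2 - 4 - 9 = 2
y3 = s (x1 - x3) - y1 mod 17 = 7 * (4 - 2) - 4 = 10

P + Q = (2, 10)


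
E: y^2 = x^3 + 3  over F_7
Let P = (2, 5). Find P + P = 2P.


Doubling: s = (3 x1^2 + a) / (2 y1)
s = (3*2^2 + 0) / (2*5) mod 7 = 4
x3 = s^2 - 2 x1 mod 7 = 4^2 - 2*2 = 5
y3 = s (x1 - x3) - y1 mod 7 = 4 * (2 - 5) - 5 = 4

2P = (5, 4)


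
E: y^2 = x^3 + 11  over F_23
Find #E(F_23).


For each x in F_23, count y with y^2 = x^3 + 0 x + 11 mod 23:
  x = 1: RHS = 12, y in [9, 14]  -> 2 point(s)
  x = 4: RHS = 6, y in [11, 12]  -> 2 point(s)
  x = 7: RHS = 9, y in [3, 20]  -> 2 point(s)
  x = 9: RHS = 4, y in [2, 21]  -> 2 point(s)
  x = 11: RHS = 8, y in [10, 13]  -> 2 point(s)
  x = 13: RHS = 0, y in [0]  -> 1 point(s)
  x = 14: RHS = 18, y in [8, 15]  -> 2 point(s)
  x = 16: RHS = 13, y in [6, 17]  -> 2 point(s)
  x = 17: RHS = 2, y in [5, 18]  -> 2 point(s)
  x = 18: RHS = 1, y in [1, 22]  -> 2 point(s)
  x = 19: RHS = 16, y in [4, 19]  -> 2 point(s)
  x = 21: RHS = 3, y in [7, 16]  -> 2 point(s)
Affine points: 23. Add the point at infinity: total = 24.

#E(F_23) = 24


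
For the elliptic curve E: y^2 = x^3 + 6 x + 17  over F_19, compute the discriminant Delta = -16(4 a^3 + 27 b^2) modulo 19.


4 a^3 + 27 b^2 = 4*6^3 + 27*17^2 = 864 + 7803 = 8667
Delta = -16 * (8667) = -138672
Delta mod 19 = 9

Delta = 9 (mod 19)


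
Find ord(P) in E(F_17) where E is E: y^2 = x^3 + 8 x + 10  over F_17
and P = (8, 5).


Compute successive multiples of P until we hit O:
  1P = (8, 5)
  2P = (10, 6)
  3P = (12, 10)
  4P = (6, 6)
  5P = (16, 16)
  6P = (1, 11)
  7P = (7, 16)
  8P = (4, 2)
  ... (continuing to 22P)
  22P = O

ord(P) = 22


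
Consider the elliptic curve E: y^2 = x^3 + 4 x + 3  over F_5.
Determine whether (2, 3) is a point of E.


Check whether y^2 = x^3 + 4 x + 3 (mod 5) for (x, y) = (2, 3).
LHS: y^2 = 3^2 mod 5 = 4
RHS: x^3 + 4 x + 3 = 2^3 + 4*2 + 3 mod 5 = 4
LHS = RHS

Yes, on the curve


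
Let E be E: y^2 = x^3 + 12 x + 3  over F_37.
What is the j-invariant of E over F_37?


Delta = -16(4 a^3 + 27 b^2) mod 37 = 35
-1728 * (4 a)^3 = -1728 * (4*12)^3 mod 37 = 26
j = 26 * 35^(-1) mod 37 = 24

j = 24 (mod 37)


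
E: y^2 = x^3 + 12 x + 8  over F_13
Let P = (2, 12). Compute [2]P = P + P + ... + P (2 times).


k = 2 = 10_2 (binary, LSB first: 01)
Double-and-add from P = (2, 12):
  bit 0 = 0: acc unchanged = O
  bit 1 = 1: acc = O + (10, 6) = (10, 6)

2P = (10, 6)


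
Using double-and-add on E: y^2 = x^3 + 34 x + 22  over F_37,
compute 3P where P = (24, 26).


k = 3 = 11_2 (binary, LSB first: 11)
Double-and-add from P = (24, 26):
  bit 0 = 1: acc = O + (24, 26) = (24, 26)
  bit 1 = 1: acc = (24, 26) + (5, 13) = (18, 19)

3P = (18, 19)


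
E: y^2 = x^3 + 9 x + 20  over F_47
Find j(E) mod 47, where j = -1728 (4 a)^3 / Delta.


Delta = -16(4 a^3 + 27 b^2) mod 47 = 34
-1728 * (4 a)^3 = -1728 * (4*9)^3 mod 47 = 23
j = 23 * 34^(-1) mod 47 = 38

j = 38 (mod 47)


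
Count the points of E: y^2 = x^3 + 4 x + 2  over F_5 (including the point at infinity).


For each x in F_5, count y with y^2 = x^3 + 4 x + 2 mod 5:
  x = 3: RHS = 1, y in [1, 4]  -> 2 point(s)
Affine points: 2. Add the point at infinity: total = 3.

#E(F_5) = 3


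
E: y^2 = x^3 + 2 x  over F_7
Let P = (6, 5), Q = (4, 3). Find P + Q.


P != Q, so use the chord formula.
s = (y2 - y1) / (x2 - x1) = (5) / (5) mod 7 = 1
x3 = s^2 - x1 - x2 mod 7 = 1^2 - 6 - 4 = 5
y3 = s (x1 - x3) - y1 mod 7 = 1 * (6 - 5) - 5 = 3

P + Q = (5, 3)


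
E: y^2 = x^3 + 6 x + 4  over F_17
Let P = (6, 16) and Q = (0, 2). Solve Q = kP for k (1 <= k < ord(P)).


Enumerate multiples of P until we hit Q = (0, 2):
  1P = (6, 16)
  2P = (7, 7)
  3P = (0, 15)
  4P = (3, 10)
  5P = (12, 6)
  6P = (15, 16)
  7P = (13, 1)
  8P = (13, 16)
  9P = (15, 1)
  10P = (12, 11)
  11P = (3, 7)
  12P = (0, 2)
Match found at i = 12.

k = 12


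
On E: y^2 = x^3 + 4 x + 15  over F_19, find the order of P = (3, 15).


Compute successive multiples of P until we hit O:
  1P = (3, 15)
  2P = (1, 1)
  3P = (7, 14)
  4P = (15, 7)
  5P = (12, 10)
  6P = (9, 1)
  7P = (4, 0)
  8P = (9, 18)
  ... (continuing to 14P)
  14P = O

ord(P) = 14


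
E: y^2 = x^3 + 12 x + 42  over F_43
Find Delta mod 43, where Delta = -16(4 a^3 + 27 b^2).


4 a^3 + 27 b^2 = 4*12^3 + 27*42^2 = 6912 + 47628 = 54540
Delta = -16 * (54540) = -872640
Delta mod 43 = 2

Delta = 2 (mod 43)


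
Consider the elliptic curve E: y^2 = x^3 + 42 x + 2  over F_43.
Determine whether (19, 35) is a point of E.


Check whether y^2 = x^3 + 42 x + 2 (mod 43) for (x, y) = (19, 35).
LHS: y^2 = 35^2 mod 43 = 21
RHS: x^3 + 42 x + 2 = 19^3 + 42*19 + 2 mod 43 = 5
LHS != RHS

No, not on the curve


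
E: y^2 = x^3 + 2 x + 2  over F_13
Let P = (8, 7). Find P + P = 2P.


Doubling: s = (3 x1^2 + a) / (2 y1)
s = (3*8^2 + 2) / (2*7) mod 13 = 12
x3 = s^2 - 2 x1 mod 13 = 12^2 - 2*8 = 11
y3 = s (x1 - x3) - y1 mod 13 = 12 * (8 - 11) - 7 = 9

2P = (11, 9)


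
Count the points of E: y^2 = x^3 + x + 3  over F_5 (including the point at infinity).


For each x in F_5, count y with y^2 = x^3 + 1 x + 3 mod 5:
  x = 1: RHS = 0, y in [0]  -> 1 point(s)
  x = 4: RHS = 1, y in [1, 4]  -> 2 point(s)
Affine points: 3. Add the point at infinity: total = 4.

#E(F_5) = 4


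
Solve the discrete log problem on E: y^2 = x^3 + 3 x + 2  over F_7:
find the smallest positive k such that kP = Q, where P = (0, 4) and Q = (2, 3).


Enumerate multiples of P until we hit Q = (2, 3):
  1P = (0, 4)
  2P = (2, 4)
  3P = (5, 3)
  4P = (4, 1)
  5P = (4, 6)
  6P = (5, 4)
  7P = (2, 3)
Match found at i = 7.

k = 7


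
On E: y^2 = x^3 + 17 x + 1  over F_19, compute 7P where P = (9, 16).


k = 7 = 111_2 (binary, LSB first: 111)
Double-and-add from P = (9, 16):
  bit 0 = 1: acc = O + (9, 16) = (9, 16)
  bit 1 = 1: acc = (9, 16) + (2, 10) = (13, 5)
  bit 2 = 1: acc = (13, 5) + (1, 0) = (9, 3)

7P = (9, 3)


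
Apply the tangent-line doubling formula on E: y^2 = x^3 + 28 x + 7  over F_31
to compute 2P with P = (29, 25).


Doubling: s = (3 x1^2 + a) / (2 y1)
s = (3*29^2 + 28) / (2*25) mod 31 = 7
x3 = s^2 - 2 x1 mod 31 = 7^2 - 2*29 = 22
y3 = s (x1 - x3) - y1 mod 31 = 7 * (29 - 22) - 25 = 24

2P = (22, 24)


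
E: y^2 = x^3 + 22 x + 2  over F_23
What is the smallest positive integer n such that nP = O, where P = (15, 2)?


Compute successive multiples of P until we hit O:
  1P = (15, 2)
  2P = (9, 20)
  3P = (8, 0)
  4P = (9, 3)
  5P = (15, 21)
  6P = O

ord(P) = 6


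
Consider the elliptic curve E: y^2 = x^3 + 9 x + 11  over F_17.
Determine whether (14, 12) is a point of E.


Check whether y^2 = x^3 + 9 x + 11 (mod 17) for (x, y) = (14, 12).
LHS: y^2 = 12^2 mod 17 = 8
RHS: x^3 + 9 x + 11 = 14^3 + 9*14 + 11 mod 17 = 8
LHS = RHS

Yes, on the curve


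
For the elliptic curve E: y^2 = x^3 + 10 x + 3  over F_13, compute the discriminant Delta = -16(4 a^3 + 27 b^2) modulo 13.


4 a^3 + 27 b^2 = 4*10^3 + 27*3^2 = 4000 + 243 = 4243
Delta = -16 * (4243) = -67888
Delta mod 13 = 11

Delta = 11 (mod 13)


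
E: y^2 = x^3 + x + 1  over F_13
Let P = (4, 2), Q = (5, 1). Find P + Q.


P != Q, so use the chord formula.
s = (y2 - y1) / (x2 - x1) = (12) / (1) mod 13 = 12
x3 = s^2 - x1 - x2 mod 13 = 12^2 - 4 - 5 = 5
y3 = s (x1 - x3) - y1 mod 13 = 12 * (4 - 5) - 2 = 12

P + Q = (5, 12)


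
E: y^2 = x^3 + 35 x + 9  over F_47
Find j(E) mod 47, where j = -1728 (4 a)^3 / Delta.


Delta = -16(4 a^3 + 27 b^2) mod 47 = 24
-1728 * (4 a)^3 = -1728 * (4*35)^3 mod 47 = 36
j = 36 * 24^(-1) mod 47 = 25

j = 25 (mod 47)


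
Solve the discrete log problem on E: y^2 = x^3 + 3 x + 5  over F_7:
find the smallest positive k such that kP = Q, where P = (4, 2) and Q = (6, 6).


Enumerate multiples of P until we hit Q = (6, 6):
  1P = (4, 2)
  2P = (1, 3)
  3P = (6, 1)
  4P = (6, 6)
Match found at i = 4.

k = 4


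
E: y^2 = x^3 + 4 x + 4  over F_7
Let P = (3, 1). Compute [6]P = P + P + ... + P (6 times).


k = 6 = 110_2 (binary, LSB first: 011)
Double-and-add from P = (3, 1):
  bit 0 = 0: acc unchanged = O
  bit 1 = 1: acc = O + (5, 3) = (5, 3)
  bit 2 = 1: acc = (5, 3) + (1, 3) = (1, 4)

6P = (1, 4)


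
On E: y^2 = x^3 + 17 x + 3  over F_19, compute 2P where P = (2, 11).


Doubling: s = (3 x1^2 + a) / (2 y1)
s = (3*2^2 + 17) / (2*11) mod 19 = 16
x3 = s^2 - 2 x1 mod 19 = 16^2 - 2*2 = 5
y3 = s (x1 - x3) - y1 mod 19 = 16 * (2 - 5) - 11 = 17

2P = (5, 17)


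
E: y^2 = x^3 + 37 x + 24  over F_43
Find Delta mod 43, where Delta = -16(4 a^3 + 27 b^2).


4 a^3 + 27 b^2 = 4*37^3 + 27*24^2 = 202612 + 15552 = 218164
Delta = -16 * (218164) = -3490624
Delta mod 43 = 30

Delta = 30 (mod 43)


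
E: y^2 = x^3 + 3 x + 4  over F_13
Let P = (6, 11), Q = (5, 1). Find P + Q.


P != Q, so use the chord formula.
s = (y2 - y1) / (x2 - x1) = (3) / (12) mod 13 = 10
x3 = s^2 - x1 - x2 mod 13 = 10^2 - 6 - 5 = 11
y3 = s (x1 - x3) - y1 mod 13 = 10 * (6 - 11) - 11 = 4

P + Q = (11, 4)


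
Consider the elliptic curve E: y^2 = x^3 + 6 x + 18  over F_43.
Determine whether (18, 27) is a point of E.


Check whether y^2 = x^3 + 6 x + 18 (mod 43) for (x, y) = (18, 27).
LHS: y^2 = 27^2 mod 43 = 41
RHS: x^3 + 6 x + 18 = 18^3 + 6*18 + 18 mod 43 = 24
LHS != RHS

No, not on the curve


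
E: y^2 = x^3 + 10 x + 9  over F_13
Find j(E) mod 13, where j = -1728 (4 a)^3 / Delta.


Delta = -16(4 a^3 + 27 b^2) mod 13 = 3
-1728 * (4 a)^3 = -1728 * (4*10)^3 mod 13 = 1
j = 1 * 3^(-1) mod 13 = 9

j = 9 (mod 13)


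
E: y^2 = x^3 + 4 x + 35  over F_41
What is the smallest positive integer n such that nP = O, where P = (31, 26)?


Compute successive multiples of P until we hit O:
  1P = (31, 26)
  2P = (19, 0)
  3P = (31, 15)
  4P = O

ord(P) = 4


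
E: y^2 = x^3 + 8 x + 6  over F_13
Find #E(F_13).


For each x in F_13, count y with y^2 = x^3 + 8 x + 6 mod 13:
  x = 2: RHS = 4, y in [2, 11]  -> 2 point(s)
  x = 6: RHS = 10, y in [6, 7]  -> 2 point(s)
  x = 8: RHS = 10, y in [6, 7]  -> 2 point(s)
  x = 9: RHS = 1, y in [1, 12]  -> 2 point(s)
  x = 12: RHS = 10, y in [6, 7]  -> 2 point(s)
Affine points: 10. Add the point at infinity: total = 11.

#E(F_13) = 11


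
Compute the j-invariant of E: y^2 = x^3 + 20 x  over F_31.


Delta = -16(4 a^3 + 27 b^2) mod 31 = 27
-1728 * (4 a)^3 = -1728 * (4*20)^3 mod 31 = 1
j = 1 * 27^(-1) mod 31 = 23

j = 23 (mod 31)


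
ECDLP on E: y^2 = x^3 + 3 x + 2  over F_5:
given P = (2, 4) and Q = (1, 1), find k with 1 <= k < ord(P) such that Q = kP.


Enumerate multiples of P until we hit Q = (1, 1):
  1P = (2, 4)
  2P = (1, 1)
Match found at i = 2.

k = 2


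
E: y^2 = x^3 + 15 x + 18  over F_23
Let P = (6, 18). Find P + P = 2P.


Doubling: s = (3 x1^2 + a) / (2 y1)
s = (3*6^2 + 15) / (2*18) mod 23 = 13
x3 = s^2 - 2 x1 mod 23 = 13^2 - 2*6 = 19
y3 = s (x1 - x3) - y1 mod 23 = 13 * (6 - 19) - 18 = 20

2P = (19, 20)


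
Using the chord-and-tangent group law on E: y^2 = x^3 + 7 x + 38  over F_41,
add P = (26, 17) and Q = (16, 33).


P != Q, so use the chord formula.
s = (y2 - y1) / (x2 - x1) = (16) / (31) mod 41 = 23
x3 = s^2 - x1 - x2 mod 41 = 23^2 - 26 - 16 = 36
y3 = s (x1 - x3) - y1 mod 41 = 23 * (26 - 36) - 17 = 40

P + Q = (36, 40)


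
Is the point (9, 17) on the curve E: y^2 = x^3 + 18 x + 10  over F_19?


Check whether y^2 = x^3 + 18 x + 10 (mod 19) for (x, y) = (9, 17).
LHS: y^2 = 17^2 mod 19 = 4
RHS: x^3 + 18 x + 10 = 9^3 + 18*9 + 10 mod 19 = 8
LHS != RHS

No, not on the curve


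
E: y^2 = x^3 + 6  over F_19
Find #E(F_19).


For each x in F_19, count y with y^2 = x^3 + 0 x + 6 mod 19:
  x = 0: RHS = 6, y in [5, 14]  -> 2 point(s)
  x = 1: RHS = 7, y in [8, 11]  -> 2 point(s)
  x = 5: RHS = 17, y in [6, 13]  -> 2 point(s)
  x = 7: RHS = 7, y in [8, 11]  -> 2 point(s)
  x = 8: RHS = 5, y in [9, 10]  -> 2 point(s)
  x = 11: RHS = 7, y in [8, 11]  -> 2 point(s)
  x = 12: RHS = 5, y in [9, 10]  -> 2 point(s)
  x = 16: RHS = 17, y in [6, 13]  -> 2 point(s)
  x = 17: RHS = 17, y in [6, 13]  -> 2 point(s)
  x = 18: RHS = 5, y in [9, 10]  -> 2 point(s)
Affine points: 20. Add the point at infinity: total = 21.

#E(F_19) = 21


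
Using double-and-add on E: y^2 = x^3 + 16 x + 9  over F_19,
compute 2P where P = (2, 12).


k = 2 = 10_2 (binary, LSB first: 01)
Double-and-add from P = (2, 12):
  bit 0 = 0: acc unchanged = O
  bit 1 = 1: acc = O + (0, 3) = (0, 3)

2P = (0, 3)


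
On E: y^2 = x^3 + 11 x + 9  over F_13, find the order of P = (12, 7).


Compute successive multiples of P until we hit O:
  1P = (12, 7)
  2P = (3, 2)
  3P = (2, 0)
  4P = (3, 11)
  5P = (12, 6)
  6P = O

ord(P) = 6


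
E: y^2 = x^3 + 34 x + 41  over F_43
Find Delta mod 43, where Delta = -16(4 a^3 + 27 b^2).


4 a^3 + 27 b^2 = 4*34^3 + 27*41^2 = 157216 + 45387 = 202603
Delta = -16 * (202603) = -3241648
Delta mod 43 = 36

Delta = 36 (mod 43)


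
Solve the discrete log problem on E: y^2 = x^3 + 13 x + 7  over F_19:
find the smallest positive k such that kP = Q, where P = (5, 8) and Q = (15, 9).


Enumerate multiples of P until we hit Q = (15, 9):
  1P = (5, 8)
  2P = (6, 15)
  3P = (0, 8)
  4P = (14, 11)
  5P = (17, 7)
  6P = (4, 3)
  7P = (16, 13)
  8P = (7, 17)
  9P = (13, 13)
  10P = (10, 15)
  11P = (9, 13)
  12P = (3, 4)
  13P = (15, 10)
  14P = (15, 9)
Match found at i = 14.

k = 14


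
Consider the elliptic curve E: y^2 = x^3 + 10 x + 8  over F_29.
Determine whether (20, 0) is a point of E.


Check whether y^2 = x^3 + 10 x + 8 (mod 29) for (x, y) = (20, 0).
LHS: y^2 = 0^2 mod 29 = 0
RHS: x^3 + 10 x + 8 = 20^3 + 10*20 + 8 mod 29 = 1
LHS != RHS

No, not on the curve


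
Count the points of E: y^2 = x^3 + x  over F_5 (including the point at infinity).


For each x in F_5, count y with y^2 = x^3 + 1 x + 0 mod 5:
  x = 0: RHS = 0, y in [0]  -> 1 point(s)
  x = 2: RHS = 0, y in [0]  -> 1 point(s)
  x = 3: RHS = 0, y in [0]  -> 1 point(s)
Affine points: 3. Add the point at infinity: total = 4.

#E(F_5) = 4


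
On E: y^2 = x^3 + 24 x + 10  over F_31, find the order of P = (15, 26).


Compute successive multiples of P until we hit O:
  1P = (15, 26)
  2P = (29, 4)
  3P = (23, 22)
  4P = (1, 29)
  5P = (19, 28)
  6P = (5, 10)
  7P = (21, 14)
  8P = (30, 4)
  ... (continuing to 37P)
  37P = O

ord(P) = 37


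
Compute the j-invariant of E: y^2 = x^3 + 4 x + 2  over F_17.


Delta = -16(4 a^3 + 27 b^2) mod 17 = 7
-1728 * (4 a)^3 = -1728 * (4*4)^3 mod 17 = 11
j = 11 * 7^(-1) mod 17 = 4

j = 4 (mod 17)


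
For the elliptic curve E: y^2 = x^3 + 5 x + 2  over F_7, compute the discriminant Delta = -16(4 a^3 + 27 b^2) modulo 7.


4 a^3 + 27 b^2 = 4*5^3 + 27*2^2 = 500 + 108 = 608
Delta = -16 * (608) = -9728
Delta mod 7 = 2

Delta = 2 (mod 7)


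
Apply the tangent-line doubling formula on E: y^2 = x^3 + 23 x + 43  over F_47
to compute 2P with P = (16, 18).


Doubling: s = (3 x1^2 + a) / (2 y1)
s = (3*16^2 + 23) / (2*18) mod 47 = 5
x3 = s^2 - 2 x1 mod 47 = 5^2 - 2*16 = 40
y3 = s (x1 - x3) - y1 mod 47 = 5 * (16 - 40) - 18 = 3

2P = (40, 3)


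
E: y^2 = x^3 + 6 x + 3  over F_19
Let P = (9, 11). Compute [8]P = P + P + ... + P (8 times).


k = 8 = 1000_2 (binary, LSB first: 0001)
Double-and-add from P = (9, 11):
  bit 0 = 0: acc unchanged = O
  bit 1 = 0: acc unchanged = O
  bit 2 = 0: acc unchanged = O
  bit 3 = 1: acc = O + (2, 2) = (2, 2)

8P = (2, 2)


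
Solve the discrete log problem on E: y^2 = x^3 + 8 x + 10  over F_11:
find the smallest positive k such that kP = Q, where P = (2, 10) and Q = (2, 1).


Enumerate multiples of P until we hit Q = (2, 1):
  1P = (2, 10)
  2P = (8, 6)
  3P = (10, 10)
  4P = (10, 1)
  5P = (8, 5)
  6P = (2, 1)
Match found at i = 6.

k = 6


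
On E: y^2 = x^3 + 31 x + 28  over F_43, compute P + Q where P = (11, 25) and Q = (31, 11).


P != Q, so use the chord formula.
s = (y2 - y1) / (x2 - x1) = (29) / (20) mod 43 = 38
x3 = s^2 - x1 - x2 mod 43 = 38^2 - 11 - 31 = 26
y3 = s (x1 - x3) - y1 mod 43 = 38 * (11 - 26) - 25 = 7

P + Q = (26, 7)


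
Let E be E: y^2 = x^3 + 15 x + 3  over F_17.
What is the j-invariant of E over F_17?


Delta = -16(4 a^3 + 27 b^2) mod 17 = 7
-1728 * (4 a)^3 = -1728 * (4*15)^3 mod 17 = 5
j = 5 * 7^(-1) mod 17 = 8

j = 8 (mod 17)


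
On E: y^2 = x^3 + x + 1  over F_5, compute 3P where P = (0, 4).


k = 3 = 11_2 (binary, LSB first: 11)
Double-and-add from P = (0, 4):
  bit 0 = 1: acc = O + (0, 4) = (0, 4)
  bit 1 = 1: acc = (0, 4) + (4, 3) = (2, 4)

3P = (2, 4)


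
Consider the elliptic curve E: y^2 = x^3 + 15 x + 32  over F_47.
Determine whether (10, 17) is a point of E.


Check whether y^2 = x^3 + 15 x + 32 (mod 47) for (x, y) = (10, 17).
LHS: y^2 = 17^2 mod 47 = 7
RHS: x^3 + 15 x + 32 = 10^3 + 15*10 + 32 mod 47 = 7
LHS = RHS

Yes, on the curve


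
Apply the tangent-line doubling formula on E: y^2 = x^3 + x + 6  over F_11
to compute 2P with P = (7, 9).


Doubling: s = (3 x1^2 + a) / (2 y1)
s = (3*7^2 + 1) / (2*9) mod 11 = 7
x3 = s^2 - 2 x1 mod 11 = 7^2 - 2*7 = 2
y3 = s (x1 - x3) - y1 mod 11 = 7 * (7 - 2) - 9 = 4

2P = (2, 4)


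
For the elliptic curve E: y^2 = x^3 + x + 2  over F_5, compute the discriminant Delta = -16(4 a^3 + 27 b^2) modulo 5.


4 a^3 + 27 b^2 = 4*1^3 + 27*2^2 = 4 + 108 = 112
Delta = -16 * (112) = -1792
Delta mod 5 = 3

Delta = 3 (mod 5)


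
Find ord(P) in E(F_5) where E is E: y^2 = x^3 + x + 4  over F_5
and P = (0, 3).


Compute successive multiples of P until we hit O:
  1P = (0, 3)
  2P = (1, 1)
  3P = (3, 3)
  4P = (2, 2)
  5P = (2, 3)
  6P = (3, 2)
  7P = (1, 4)
  8P = (0, 2)
  ... (continuing to 9P)
  9P = O

ord(P) = 9


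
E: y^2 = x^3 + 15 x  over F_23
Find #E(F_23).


For each x in F_23, count y with y^2 = x^3 + 15 x + 0 mod 23:
  x = 0: RHS = 0, y in [0]  -> 1 point(s)
  x = 1: RHS = 16, y in [4, 19]  -> 2 point(s)
  x = 3: RHS = 3, y in [7, 16]  -> 2 point(s)
  x = 4: RHS = 9, y in [3, 20]  -> 2 point(s)
  x = 5: RHS = 16, y in [4, 19]  -> 2 point(s)
  x = 9: RHS = 13, y in [6, 17]  -> 2 point(s)
  x = 10: RHS = 0, y in [0]  -> 1 point(s)
  x = 11: RHS = 1, y in [1, 22]  -> 2 point(s)
  x = 13: RHS = 0, y in [0]  -> 1 point(s)
  x = 15: RHS = 12, y in [9, 14]  -> 2 point(s)
  x = 16: RHS = 12, y in [9, 14]  -> 2 point(s)
  x = 17: RHS = 16, y in [4, 19]  -> 2 point(s)
  x = 21: RHS = 8, y in [10, 13]  -> 2 point(s)
Affine points: 23. Add the point at infinity: total = 24.

#E(F_23) = 24


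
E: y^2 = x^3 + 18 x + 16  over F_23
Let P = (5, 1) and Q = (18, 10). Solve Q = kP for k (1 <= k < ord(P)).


Enumerate multiples of P until we hit Q = (18, 10):
  1P = (5, 1)
  2P = (19, 15)
  3P = (0, 4)
  4P = (11, 21)
  5P = (13, 3)
  6P = (18, 13)
  7P = (18, 10)
Match found at i = 7.

k = 7


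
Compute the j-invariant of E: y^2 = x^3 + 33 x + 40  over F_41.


Delta = -16(4 a^3 + 27 b^2) mod 41 = 28
-1728 * (4 a)^3 = -1728 * (4*33)^3 mod 41 = 13
j = 13 * 28^(-1) mod 41 = 40

j = 40 (mod 41)
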